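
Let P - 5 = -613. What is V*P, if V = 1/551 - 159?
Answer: 2803456/29 ≈ 96671.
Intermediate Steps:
P = -608 (P = 5 - 613 = -608)
V = -87608/551 (V = 1/551 - 159 = -87608/551 ≈ -159.00)
V*P = -87608/551*(-608) = 2803456/29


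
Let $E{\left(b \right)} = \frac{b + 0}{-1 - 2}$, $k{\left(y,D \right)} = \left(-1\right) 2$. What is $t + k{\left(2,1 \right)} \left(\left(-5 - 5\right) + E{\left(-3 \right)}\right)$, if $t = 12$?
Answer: $30$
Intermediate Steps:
$k{\left(y,D \right)} = -2$
$E{\left(b \right)} = - \frac{b}{3}$ ($E{\left(b \right)} = \frac{b}{-3} = b \left(- \frac{1}{3}\right) = - \frac{b}{3}$)
$t + k{\left(2,1 \right)} \left(\left(-5 - 5\right) + E{\left(-3 \right)}\right) = 12 - 2 \left(\left(-5 - 5\right) - -1\right) = 12 - 2 \left(-10 + 1\right) = 12 - -18 = 12 + 18 = 30$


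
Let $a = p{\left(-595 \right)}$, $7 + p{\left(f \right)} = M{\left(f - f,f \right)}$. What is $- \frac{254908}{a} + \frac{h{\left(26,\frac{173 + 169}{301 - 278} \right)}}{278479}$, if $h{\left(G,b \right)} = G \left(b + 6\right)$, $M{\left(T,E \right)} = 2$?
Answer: $\frac{1632690135836}{32025085} \approx 50982.0$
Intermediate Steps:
$h{\left(G,b \right)} = G \left(6 + b\right)$
$p{\left(f \right)} = -5$ ($p{\left(f \right)} = -7 + 2 = -5$)
$a = -5$
$- \frac{254908}{a} + \frac{h{\left(26,\frac{173 + 169}{301 - 278} \right)}}{278479} = - \frac{254908}{-5} + \frac{26 \left(6 + \frac{173 + 169}{301 - 278}\right)}{278479} = \left(-254908\right) \left(- \frac{1}{5}\right) + 26 \left(6 + \frac{342}{23}\right) \frac{1}{278479} = \frac{254908}{5} + 26 \left(6 + 342 \cdot \frac{1}{23}\right) \frac{1}{278479} = \frac{254908}{5} + 26 \left(6 + \frac{342}{23}\right) \frac{1}{278479} = \frac{254908}{5} + 26 \cdot \frac{480}{23} \cdot \frac{1}{278479} = \frac{254908}{5} + \frac{12480}{23} \cdot \frac{1}{278479} = \frac{254908}{5} + \frac{12480}{6405017} = \frac{1632690135836}{32025085}$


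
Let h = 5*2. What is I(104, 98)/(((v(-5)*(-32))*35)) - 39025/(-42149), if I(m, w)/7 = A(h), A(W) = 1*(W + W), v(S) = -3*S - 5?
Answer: 3079851/3371920 ≈ 0.91338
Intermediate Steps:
h = 10
v(S) = -5 - 3*S
A(W) = 2*W (A(W) = 1*(2*W) = 2*W)
I(m, w) = 140 (I(m, w) = 7*(2*10) = 7*20 = 140)
I(104, 98)/(((v(-5)*(-32))*35)) - 39025/(-42149) = 140/((((-5 - 3*(-5))*(-32))*35)) - 39025/(-42149) = 140/((((-5 + 15)*(-32))*35)) - 39025*(-1/42149) = 140/(((10*(-32))*35)) + 39025/42149 = 140/((-320*35)) + 39025/42149 = 140/(-11200) + 39025/42149 = 140*(-1/11200) + 39025/42149 = -1/80 + 39025/42149 = 3079851/3371920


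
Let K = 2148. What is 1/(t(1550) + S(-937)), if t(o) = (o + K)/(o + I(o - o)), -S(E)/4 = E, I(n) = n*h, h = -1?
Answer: 775/2906549 ≈ 0.00026664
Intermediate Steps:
I(n) = -n (I(n) = n*(-1) = -n)
S(E) = -4*E
t(o) = (2148 + o)/o (t(o) = (o + 2148)/(o - (o - o)) = (2148 + o)/(o - 1*0) = (2148 + o)/(o + 0) = (2148 + o)/o)
1/(t(1550) + S(-937)) = 1/((2148 + 1550)/1550 - 4*(-937)) = 1/((1/1550)*3698 + 3748) = 1/(1849/775 + 3748) = 1/(2906549/775) = 775/2906549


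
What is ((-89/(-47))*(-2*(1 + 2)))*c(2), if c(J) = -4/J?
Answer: 1068/47 ≈ 22.723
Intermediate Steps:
((-89/(-47))*(-2*(1 + 2)))*c(2) = ((-89/(-47))*(-2*(1 + 2)))*(-4/2) = ((-89*(-1/47))*(-2*3))*(-4*½) = ((89/47)*(-6))*(-2) = -534/47*(-2) = 1068/47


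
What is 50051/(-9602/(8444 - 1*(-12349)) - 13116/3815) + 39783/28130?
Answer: -27918130722565989/2175522286085 ≈ -12833.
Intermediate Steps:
50051/(-9602/(8444 - 1*(-12349)) - 13116/3815) + 39783/28130 = 50051/(-9602/(8444 + 12349) - 13116*1/3815) + 39783*(1/28130) = 50051/(-9602/20793 - 13116/3815) + 39783/28130 = 50051/(-309352618/79325295) + 39783/28130 = 50051*(-79325295/309352618) + 39783/28130 = -3970310340045/309352618 + 39783/28130 = -27918130722565989/2175522286085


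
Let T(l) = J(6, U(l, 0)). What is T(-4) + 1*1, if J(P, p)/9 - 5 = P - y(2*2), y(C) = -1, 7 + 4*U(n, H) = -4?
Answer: 109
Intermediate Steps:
U(n, H) = -11/4 (U(n, H) = -7/4 + (¼)*(-4) = -7/4 - 1 = -11/4)
J(P, p) = 54 + 9*P (J(P, p) = 45 + 9*(P - 1*(-1)) = 45 + 9*(P + 1) = 45 + 9*(1 + P) = 45 + (9 + 9*P) = 54 + 9*P)
T(l) = 108 (T(l) = 54 + 9*6 = 54 + 54 = 108)
T(-4) + 1*1 = 108 + 1*1 = 108 + 1 = 109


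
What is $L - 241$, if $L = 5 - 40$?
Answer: $-276$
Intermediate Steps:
$L = -35$ ($L = 5 - 40 = -35$)
$L - 241 = -35 - 241 = -276$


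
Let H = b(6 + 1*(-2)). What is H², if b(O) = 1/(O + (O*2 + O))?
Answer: 1/256 ≈ 0.0039063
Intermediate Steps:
b(O) = 1/(4*O) (b(O) = 1/(O + (2*O + O)) = 1/(O + 3*O) = 1/(4*O))
H = 1/16 (H = 1/(4*(6 + 1*(-2))) = 1/(4*(6 - 2)) = (¼)/4 = (¼)*(¼) = 1/16 ≈ 0.062500)
H² = (1/16)² = 1/256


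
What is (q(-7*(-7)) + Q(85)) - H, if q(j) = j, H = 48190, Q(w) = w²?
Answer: -40916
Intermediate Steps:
(q(-7*(-7)) + Q(85)) - H = (-7*(-7) + 85²) - 1*48190 = (49 + 7225) - 48190 = 7274 - 48190 = -40916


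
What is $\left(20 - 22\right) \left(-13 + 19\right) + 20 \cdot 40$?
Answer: $788$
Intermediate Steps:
$\left(20 - 22\right) \left(-13 + 19\right) + 20 \cdot 40 = \left(-2\right) 6 + 800 = -12 + 800 = 788$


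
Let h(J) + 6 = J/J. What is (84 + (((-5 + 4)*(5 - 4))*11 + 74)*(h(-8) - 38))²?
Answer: 6890625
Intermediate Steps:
h(J) = -5 (h(J) = -6 + J/J = -6 + 1 = -5)
(84 + (((-5 + 4)*(5 - 4))*11 + 74)*(h(-8) - 38))² = (84 + (((-5 + 4)*(5 - 4))*11 + 74)*(-5 - 38))² = (84 + (-1*1*11 + 74)*(-43))² = (84 + (-1*11 + 74)*(-43))² = (84 + (-11 + 74)*(-43))² = (84 + 63*(-43))² = (84 - 2709)² = (-2625)² = 6890625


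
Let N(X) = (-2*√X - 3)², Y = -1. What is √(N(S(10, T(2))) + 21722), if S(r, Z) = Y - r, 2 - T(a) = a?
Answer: √(21687 + 12*I*√11) ≈ 147.27 + 0.135*I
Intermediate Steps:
T(a) = 2 - a
S(r, Z) = -1 - r
N(X) = (-3 - 2*√X)²
√(N(S(10, T(2))) + 21722) = √((3 + 2*√(-1 - 1*10))² + 21722) = √((3 + 2*√(-1 - 10))² + 21722) = √((3 + 2*√(-11))² + 21722) = √((3 + 2*(I*√11))² + 21722) = √((3 + 2*I*√11)² + 21722) = √(21722 + (3 + 2*I*√11)²)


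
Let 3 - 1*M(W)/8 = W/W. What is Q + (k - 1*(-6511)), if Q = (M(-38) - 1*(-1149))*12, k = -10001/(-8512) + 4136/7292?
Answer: 317993584847/15517376 ≈ 20493.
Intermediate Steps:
M(W) = 16 (M(W) = 24 - 8*W/W = 24 - 8*1 = 24 - 8 = 16)
k = 27033231/15517376 (k = -10001*(-1/8512) + 4136*(1/7292) = 10001/8512 + 1034/1823 = 27033231/15517376 ≈ 1.7421)
Q = 13980 (Q = (16 - 1*(-1149))*12 = (16 + 1149)*12 = 1165*12 = 13980)
Q + (k - 1*(-6511)) = 13980 + (27033231/15517376 - 1*(-6511)) = 13980 + (27033231/15517376 + 6511) = 13980 + 101060668367/15517376 = 317993584847/15517376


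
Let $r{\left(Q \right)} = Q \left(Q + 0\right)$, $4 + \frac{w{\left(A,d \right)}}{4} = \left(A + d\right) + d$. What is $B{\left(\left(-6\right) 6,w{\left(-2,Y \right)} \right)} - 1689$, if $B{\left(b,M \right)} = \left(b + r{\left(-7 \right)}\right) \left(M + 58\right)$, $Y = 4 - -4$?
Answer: $-415$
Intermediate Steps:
$Y = 8$ ($Y = 4 + 4 = 8$)
$w{\left(A,d \right)} = -16 + 4 A + 8 d$ ($w{\left(A,d \right)} = -16 + 4 \left(\left(A + d\right) + d\right) = -16 + 4 \left(A + 2 d\right) = -16 + \left(4 A + 8 d\right) = -16 + 4 A + 8 d$)
$r{\left(Q \right)} = Q^{2}$ ($r{\left(Q \right)} = Q Q = Q^{2}$)
$B{\left(b,M \right)} = \left(49 + b\right) \left(58 + M\right)$ ($B{\left(b,M \right)} = \left(b + \left(-7\right)^{2}\right) \left(M + 58\right) = \left(b + 49\right) \left(58 + M\right) = \left(49 + b\right) \left(58 + M\right)$)
$B{\left(\left(-6\right) 6,w{\left(-2,Y \right)} \right)} - 1689 = \left(2842 + 49 \left(-16 + 4 \left(-2\right) + 8 \cdot 8\right) + 58 \left(\left(-6\right) 6\right) + \left(-16 + 4 \left(-2\right) + 8 \cdot 8\right) \left(\left(-6\right) 6\right)\right) - 1689 = \left(2842 + 49 \left(-16 - 8 + 64\right) + 58 \left(-36\right) + \left(-16 - 8 + 64\right) \left(-36\right)\right) - 1689 = \left(2842 + 49 \cdot 40 - 2088 + 40 \left(-36\right)\right) - 1689 = \left(2842 + 1960 - 2088 - 1440\right) - 1689 = 1274 - 1689 = -415$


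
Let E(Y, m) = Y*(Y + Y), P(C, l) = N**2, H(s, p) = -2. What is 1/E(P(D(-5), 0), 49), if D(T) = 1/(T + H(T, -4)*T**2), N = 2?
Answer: 1/32 ≈ 0.031250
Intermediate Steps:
D(T) = 1/(T - 2*T**2)
P(C, l) = 4 (P(C, l) = 2**2 = 4)
E(Y, m) = 2*Y**2 (E(Y, m) = Y*(2*Y) = 2*Y**2)
1/E(P(D(-5), 0), 49) = 1/(2*4**2) = 1/(2*16) = 1/32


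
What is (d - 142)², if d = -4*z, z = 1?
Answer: 21316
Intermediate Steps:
d = -4 (d = -4*1 = -4)
(d - 142)² = (-4 - 142)² = (-146)² = 21316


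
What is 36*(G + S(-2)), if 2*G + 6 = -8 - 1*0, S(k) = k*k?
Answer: -108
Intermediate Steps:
S(k) = k**2
G = -7 (G = -3 + (-8 - 1*0)/2 = -3 + (-8 + 0)/2 = -3 + (1/2)*(-8) = -3 - 4 = -7)
36*(G + S(-2)) = 36*(-7 + (-2)**2) = 36*(-7 + 4) = 36*(-3) = -108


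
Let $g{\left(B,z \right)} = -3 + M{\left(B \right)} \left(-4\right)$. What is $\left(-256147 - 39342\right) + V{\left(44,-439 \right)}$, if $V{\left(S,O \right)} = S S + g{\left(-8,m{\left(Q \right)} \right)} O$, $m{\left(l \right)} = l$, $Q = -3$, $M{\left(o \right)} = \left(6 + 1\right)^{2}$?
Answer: $-206192$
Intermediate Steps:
$M{\left(o \right)} = 49$ ($M{\left(o \right)} = 7^{2} = 49$)
$g{\left(B,z \right)} = -199$ ($g{\left(B,z \right)} = -3 + 49 \left(-4\right) = -3 - 196 = -199$)
$V{\left(S,O \right)} = S^{2} - 199 O$ ($V{\left(S,O \right)} = S S - 199 O = S^{2} - 199 O$)
$\left(-256147 - 39342\right) + V{\left(44,-439 \right)} = \left(-256147 - 39342\right) + \left(44^{2} - -87361\right) = -295489 + \left(1936 + 87361\right) = -295489 + 89297 = -206192$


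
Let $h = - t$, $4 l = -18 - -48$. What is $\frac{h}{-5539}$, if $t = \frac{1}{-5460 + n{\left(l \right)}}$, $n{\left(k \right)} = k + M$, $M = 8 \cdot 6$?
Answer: $- \frac{2}{59871051} \approx -3.3405 \cdot 10^{-8}$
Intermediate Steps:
$M = 48$
$l = \frac{15}{2}$ ($l = \frac{-18 - -48}{4} = \frac{-18 + 48}{4} = \frac{1}{4} \cdot 30 = \frac{15}{2} \approx 7.5$)
$n{\left(k \right)} = 48 + k$ ($n{\left(k \right)} = k + 48 = 48 + k$)
$t = - \frac{2}{10809}$ ($t = \frac{1}{-5460 + \left(48 + \frac{15}{2}\right)} = \frac{1}{-5460 + \frac{111}{2}} = \frac{1}{- \frac{10809}{2}} = - \frac{2}{10809} \approx -0.00018503$)
$h = \frac{2}{10809}$ ($h = \left(-1\right) \left(- \frac{2}{10809}\right) = \frac{2}{10809} \approx 0.00018503$)
$\frac{h}{-5539} = \frac{2}{10809 \left(-5539\right)} = \frac{2}{10809} \left(- \frac{1}{5539}\right) = - \frac{2}{59871051}$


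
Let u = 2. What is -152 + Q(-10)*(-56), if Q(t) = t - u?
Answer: 520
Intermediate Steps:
Q(t) = -2 + t (Q(t) = t - 1*2 = t - 2 = -2 + t)
-152 + Q(-10)*(-56) = -152 + (-2 - 10)*(-56) = -152 - 12*(-56) = -152 + 672 = 520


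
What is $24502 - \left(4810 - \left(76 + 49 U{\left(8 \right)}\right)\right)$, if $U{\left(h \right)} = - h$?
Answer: $19376$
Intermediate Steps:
$24502 - \left(4810 - \left(76 + 49 U{\left(8 \right)}\right)\right) = 24502 - \left(4810 - \left(76 + 49 \left(\left(-1\right) 8\right)\right)\right) = 24502 - \left(4810 - -316\right) = 24502 - \left(4810 + \left(392 - 76\right)\right) = 24502 - \left(4810 + 316\right) = 24502 - 5126 = 19376$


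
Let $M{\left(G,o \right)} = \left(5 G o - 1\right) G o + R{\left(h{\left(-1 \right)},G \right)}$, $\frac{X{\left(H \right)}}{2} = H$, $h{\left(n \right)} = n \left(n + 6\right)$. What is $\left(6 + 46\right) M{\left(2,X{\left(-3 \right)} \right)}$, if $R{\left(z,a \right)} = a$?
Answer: $38168$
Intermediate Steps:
$h{\left(n \right)} = n \left(6 + n\right)$
$X{\left(H \right)} = 2 H$
$M{\left(G,o \right)} = G + G o \left(-1 + 5 G o\right)$ ($M{\left(G,o \right)} = \left(5 G o - 1\right) G o + G = \left(-1 + 5 G o\right) G o + G = G \left(-1 + 5 G o\right) o + G = G o \left(-1 + 5 G o\right) + G = G + G o \left(-1 + 5 G o\right)$)
$\left(6 + 46\right) M{\left(2,X{\left(-3 \right)} \right)} = \left(6 + 46\right) 2 \left(1 - 2 \left(-3\right) + 5 \cdot 2 \left(2 \left(-3\right)\right)^{2}\right) = 52 \cdot 2 \left(1 - -6 + 5 \cdot 2 \left(-6\right)^{2}\right) = 52 \cdot 2 \left(1 + 6 + 5 \cdot 2 \cdot 36\right) = 52 \cdot 2 \left(1 + 6 + 360\right) = 52 \cdot 2 \cdot 367 = 52 \cdot 734 = 38168$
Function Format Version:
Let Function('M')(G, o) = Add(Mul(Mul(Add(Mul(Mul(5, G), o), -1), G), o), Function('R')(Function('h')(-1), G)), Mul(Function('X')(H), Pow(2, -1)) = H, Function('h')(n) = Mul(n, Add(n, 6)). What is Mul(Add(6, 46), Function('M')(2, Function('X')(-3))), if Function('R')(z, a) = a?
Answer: 38168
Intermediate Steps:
Function('h')(n) = Mul(n, Add(6, n))
Function('X')(H) = Mul(2, H)
Function('M')(G, o) = Add(G, Mul(G, o, Add(-1, Mul(5, G, o)))) (Function('M')(G, o) = Add(Mul(Mul(Add(Mul(Mul(5, G), o), -1), G), o), G) = Add(Mul(Mul(Add(Mul(5, G, o), -1), G), o), G) = Add(Mul(Mul(Add(-1, Mul(5, G, o)), G), o), G) = Add(Mul(Mul(G, Add(-1, Mul(5, G, o))), o), G) = Add(Mul(G, o, Add(-1, Mul(5, G, o))), G) = Add(G, Mul(G, o, Add(-1, Mul(5, G, o)))))
Mul(Add(6, 46), Function('M')(2, Function('X')(-3))) = Mul(Add(6, 46), Mul(2, Add(1, Mul(-1, Mul(2, -3)), Mul(5, 2, Pow(Mul(2, -3), 2))))) = Mul(52, Mul(2, Add(1, Mul(-1, -6), Mul(5, 2, Pow(-6, 2))))) = Mul(52, Mul(2, Add(1, 6, Mul(5, 2, 36)))) = Mul(52, Mul(2, Add(1, 6, 360))) = Mul(52, Mul(2, 367)) = Mul(52, 734) = 38168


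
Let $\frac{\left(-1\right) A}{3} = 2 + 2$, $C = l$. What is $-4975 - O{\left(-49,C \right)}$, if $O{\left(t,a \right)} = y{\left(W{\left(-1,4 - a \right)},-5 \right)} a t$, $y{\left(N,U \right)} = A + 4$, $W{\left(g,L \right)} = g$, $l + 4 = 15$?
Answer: $-9287$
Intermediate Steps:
$l = 11$ ($l = -4 + 15 = 11$)
$C = 11$
$A = -12$ ($A = - 3 \left(2 + 2\right) = \left(-3\right) 4 = -12$)
$y{\left(N,U \right)} = -8$ ($y{\left(N,U \right)} = -12 + 4 = -8$)
$O{\left(t,a \right)} = - 8 a t$
$-4975 - O{\left(-49,C \right)} = -4975 - \left(-8\right) 11 \left(-49\right) = -4975 - 4312 = -9287$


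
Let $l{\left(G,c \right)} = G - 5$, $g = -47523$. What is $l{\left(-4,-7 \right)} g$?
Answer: $427707$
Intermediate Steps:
$l{\left(G,c \right)} = -5 + G$
$l{\left(-4,-7 \right)} g = \left(-5 - 4\right) \left(-47523\right) = \left(-9\right) \left(-47523\right) = 427707$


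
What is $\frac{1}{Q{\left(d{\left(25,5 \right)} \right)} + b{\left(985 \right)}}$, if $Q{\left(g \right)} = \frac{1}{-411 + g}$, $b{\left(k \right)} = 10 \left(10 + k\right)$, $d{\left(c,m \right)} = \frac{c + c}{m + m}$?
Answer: $\frac{406}{4039699} \approx 0.0001005$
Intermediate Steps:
$d{\left(c,m \right)} = \frac{c}{m}$ ($d{\left(c,m \right)} = \frac{2 c}{2 m} = 2 c \frac{1}{2 m} = \frac{c}{m}$)
$b{\left(k \right)} = 100 + 10 k$
$\frac{1}{Q{\left(d{\left(25,5 \right)} \right)} + b{\left(985 \right)}} = \frac{1}{\frac{1}{-411 + \frac{25}{5}} + \left(100 + 10 \cdot 985\right)} = \frac{1}{\frac{1}{-411 + 25 \cdot \frac{1}{5}} + \left(100 + 9850\right)} = \frac{1}{\frac{1}{-411 + 5} + 9950} = \frac{1}{\frac{1}{-406} + 9950} = \frac{1}{- \frac{1}{406} + 9950} = \frac{1}{\frac{4039699}{406}} = \frac{406}{4039699}$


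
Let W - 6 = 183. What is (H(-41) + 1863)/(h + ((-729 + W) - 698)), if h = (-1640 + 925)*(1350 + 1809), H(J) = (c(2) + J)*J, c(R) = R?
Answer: -3462/2259923 ≈ -0.0015319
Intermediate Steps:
W = 189 (W = 6 + 183 = 189)
H(J) = J*(2 + J) (H(J) = (2 + J)*J = J*(2 + J))
h = -2258685 (h = -715*3159 = -2258685)
(H(-41) + 1863)/(h + ((-729 + W) - 698)) = (-41*(2 - 41) + 1863)/(-2258685 + ((-729 + 189) - 698)) = (-41*(-39) + 1863)/(-2258685 + (-540 - 698)) = (1599 + 1863)/(-2258685 - 1238) = 3462/(-2259923) = 3462*(-1/2259923) = -3462/2259923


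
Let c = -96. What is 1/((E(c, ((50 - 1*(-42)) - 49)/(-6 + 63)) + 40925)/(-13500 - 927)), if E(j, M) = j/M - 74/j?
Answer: -29777328/84208135 ≈ -0.35362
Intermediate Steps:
E(j, M) = -74/j + j/M
1/((E(c, ((50 - 1*(-42)) - 49)/(-6 + 63)) + 40925)/(-13500 - 927)) = 1/(((-74/(-96) - 96*(-6 + 63)/((50 - 1*(-42)) - 49)) + 40925)/(-13500 - 927)) = 1/(((-74*(-1/96) - 96*57/((50 + 42) - 49)) + 40925)/(-14427)) = 1/(((37/48 - 96*57/(92 - 49)) + 40925)*(-1/14427)) = 1/(((37/48 - 96/(43*(1/57))) + 40925)*(-1/14427)) = 1/(((37/48 - 96/43/57) + 40925)*(-1/14427)) = 1/(((37/48 - 96*57/43) + 40925)*(-1/14427)) = 1/(((37/48 - 5472/43) + 40925)*(-1/14427)) = 1/((-261065/2064 + 40925)*(-1/14427)) = 1/((84208135/2064)*(-1/14427)) = 1/(-84208135/29777328) = -29777328/84208135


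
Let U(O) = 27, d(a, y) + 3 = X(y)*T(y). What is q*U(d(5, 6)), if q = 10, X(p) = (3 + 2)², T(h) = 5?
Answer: 270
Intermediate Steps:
X(p) = 25 (X(p) = 5² = 25)
d(a, y) = 122 (d(a, y) = -3 + 25*5 = -3 + 125 = 122)
q*U(d(5, 6)) = 10*27 = 270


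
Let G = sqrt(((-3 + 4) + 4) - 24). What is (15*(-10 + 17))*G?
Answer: 105*I*sqrt(19) ≈ 457.68*I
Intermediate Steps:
G = I*sqrt(19) (G = sqrt((1 + 4) - 24) = sqrt(5 - 24) = sqrt(-19) = I*sqrt(19) ≈ 4.3589*I)
(15*(-10 + 17))*G = (15*(-10 + 17))*(I*sqrt(19)) = (15*7)*(I*sqrt(19)) = 105*(I*sqrt(19)) = 105*I*sqrt(19)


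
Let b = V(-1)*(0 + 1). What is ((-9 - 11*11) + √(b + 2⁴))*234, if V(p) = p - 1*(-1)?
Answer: -29484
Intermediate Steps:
V(p) = 1 + p (V(p) = p + 1 = 1 + p)
b = 0 (b = (1 - 1)*(0 + 1) = 0*1 = 0)
((-9 - 11*11) + √(b + 2⁴))*234 = ((-9 - 11*11) + √(0 + 2⁴))*234 = ((-9 - 121) + √(0 + 16))*234 = (-130 + √16)*234 = (-130 + 4)*234 = -126*234 = -29484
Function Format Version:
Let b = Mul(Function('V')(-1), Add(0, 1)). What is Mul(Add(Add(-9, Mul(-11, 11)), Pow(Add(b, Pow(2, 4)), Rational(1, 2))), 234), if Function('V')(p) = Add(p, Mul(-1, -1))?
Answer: -29484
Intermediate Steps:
Function('V')(p) = Add(1, p) (Function('V')(p) = Add(p, 1) = Add(1, p))
b = 0 (b = Mul(Add(1, -1), Add(0, 1)) = Mul(0, 1) = 0)
Mul(Add(Add(-9, Mul(-11, 11)), Pow(Add(b, Pow(2, 4)), Rational(1, 2))), 234) = Mul(Add(Add(-9, Mul(-11, 11)), Pow(Add(0, Pow(2, 4)), Rational(1, 2))), 234) = Mul(Add(Add(-9, -121), Pow(Add(0, 16), Rational(1, 2))), 234) = Mul(Add(-130, Pow(16, Rational(1, 2))), 234) = Mul(Add(-130, 4), 234) = Mul(-126, 234) = -29484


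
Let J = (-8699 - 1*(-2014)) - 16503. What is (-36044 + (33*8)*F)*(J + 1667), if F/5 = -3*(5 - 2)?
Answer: 1031372404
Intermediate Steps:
F = -45 (F = 5*(-3*(5 - 2)) = 5*(-3*3) = 5*(-9) = -45)
J = -23188 (J = (-8699 + 2014) - 16503 = -6685 - 16503 = -23188)
(-36044 + (33*8)*F)*(J + 1667) = (-36044 + (33*8)*(-45))*(-23188 + 1667) = (-36044 + 264*(-45))*(-21521) = (-36044 - 11880)*(-21521) = -47924*(-21521) = 1031372404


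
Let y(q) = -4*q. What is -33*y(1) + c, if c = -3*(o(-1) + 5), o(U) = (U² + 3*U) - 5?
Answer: 138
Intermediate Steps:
o(U) = -5 + U² + 3*U
c = 6 (c = -3*((-5 + (-1)² + 3*(-1)) + 5) = -3*((-5 + 1 - 3) + 5) = -3*(-7 + 5) = -3*(-2) = 6)
-33*y(1) + c = -(-132) + 6 = -33*(-4) + 6 = 132 + 6 = 138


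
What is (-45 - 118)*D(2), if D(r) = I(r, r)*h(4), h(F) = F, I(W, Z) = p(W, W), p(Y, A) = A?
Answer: -1304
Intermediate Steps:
I(W, Z) = W
D(r) = 4*r (D(r) = r*4 = 4*r)
(-45 - 118)*D(2) = (-45 - 118)*(4*2) = -163*8 = -1304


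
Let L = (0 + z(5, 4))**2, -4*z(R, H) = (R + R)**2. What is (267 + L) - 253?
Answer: 639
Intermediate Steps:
z(R, H) = -R**2 (z(R, H) = -(R + R)**2/4 = -4*R**2/4 = -R**2)
L = 625 (L = (0 - 1*5**2)**2 = (0 - 1*25)**2 = (0 - 25)**2 = (-25)**2 = 625)
(267 + L) - 253 = (267 + 625) - 253 = 892 - 253 = 639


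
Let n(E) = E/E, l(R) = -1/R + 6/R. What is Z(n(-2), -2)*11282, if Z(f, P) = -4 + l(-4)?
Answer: -118461/2 ≈ -59231.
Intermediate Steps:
l(R) = 5/R
n(E) = 1
Z(f, P) = -21/4 (Z(f, P) = -4 + 5/(-4) = -4 + 5*(-¼) = -4 - 5/4 = -21/4)
Z(n(-2), -2)*11282 = -21/4*11282 = -118461/2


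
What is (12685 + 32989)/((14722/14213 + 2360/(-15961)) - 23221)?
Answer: -10361315574082/5267568169991 ≈ -1.9670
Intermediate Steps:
(12685 + 32989)/((14722/14213 + 2360/(-15961)) - 23221) = 45674/((14722*(1/14213) + 2360*(-1/15961)) - 23221) = 45674/((14722/14213 - 2360/15961) - 23221) = 45674/(201435162/226853693 - 23221) = 45674/(-5267568169991/226853693) = 45674*(-226853693/5267568169991) = -10361315574082/5267568169991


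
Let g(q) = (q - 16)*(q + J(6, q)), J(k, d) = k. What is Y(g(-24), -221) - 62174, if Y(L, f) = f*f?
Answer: -13333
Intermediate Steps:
g(q) = (-16 + q)*(6 + q) (g(q) = (q - 16)*(q + 6) = (-16 + q)*(6 + q))
Y(L, f) = f²
Y(g(-24), -221) - 62174 = (-221)² - 62174 = 48841 - 62174 = -13333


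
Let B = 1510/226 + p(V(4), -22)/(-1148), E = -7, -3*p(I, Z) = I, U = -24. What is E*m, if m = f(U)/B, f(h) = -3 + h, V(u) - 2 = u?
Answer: 12258918/433483 ≈ 28.280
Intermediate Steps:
V(u) = 2 + u
p(I, Z) = -I/3
B = 433483/64862 (B = 1510/226 - (2 + 4)/3/(-1148) = 1510*(1/226) - 1/3*6*(-1/1148) = 755/113 - 2*(-1/1148) = 755/113 + 1/574 = 433483/64862 ≈ 6.6832)
m = -1751274/433483 (m = (-3 - 24)/(433483/64862) = -27*64862/433483 = -1751274/433483 ≈ -4.0400)
E*m = -7*(-1751274/433483) = 12258918/433483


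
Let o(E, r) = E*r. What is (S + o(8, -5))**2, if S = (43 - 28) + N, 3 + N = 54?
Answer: 676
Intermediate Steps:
N = 51 (N = -3 + 54 = 51)
S = 66 (S = (43 - 28) + 51 = 15 + 51 = 66)
(S + o(8, -5))**2 = (66 + 8*(-5))**2 = (66 - 40)**2 = 26**2 = 676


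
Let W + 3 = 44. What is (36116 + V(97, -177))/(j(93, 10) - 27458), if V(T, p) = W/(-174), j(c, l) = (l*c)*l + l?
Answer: -6284143/3157752 ≈ -1.9901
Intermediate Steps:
W = 41 (W = -3 + 44 = 41)
j(c, l) = l + c*l² (j(c, l) = (c*l)*l + l = c*l² + l = l + c*l²)
V(T, p) = -41/174 (V(T, p) = 41/(-174) = 41*(-1/174) = -41/174)
(36116 + V(97, -177))/(j(93, 10) - 27458) = (36116 - 41/174)/(10*(1 + 93*10) - 27458) = 6284143/(174*(10*(1 + 930) - 27458)) = 6284143/(174*(10*931 - 27458)) = 6284143/(174*(9310 - 27458)) = (6284143/174)/(-18148) = (6284143/174)*(-1/18148) = -6284143/3157752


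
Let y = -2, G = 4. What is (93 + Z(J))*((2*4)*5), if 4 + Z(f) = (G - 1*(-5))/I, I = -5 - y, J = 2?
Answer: 3440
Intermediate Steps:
I = -3 (I = -5 - 1*(-2) = -5 + 2 = -3)
Z(f) = -7 (Z(f) = -4 + (4 - 1*(-5))/(-3) = -4 + (4 + 5)*(-⅓) = -4 + 9*(-⅓) = -4 - 3 = -7)
(93 + Z(J))*((2*4)*5) = (93 - 7)*((2*4)*5) = 86*(8*5) = 86*40 = 3440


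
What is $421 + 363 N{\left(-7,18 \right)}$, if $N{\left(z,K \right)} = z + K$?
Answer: $4414$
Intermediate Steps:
$N{\left(z,K \right)} = K + z$
$421 + 363 N{\left(-7,18 \right)} = 421 + 363 \left(18 - 7\right) = 421 + 363 \cdot 11 = 421 + 3993 = 4414$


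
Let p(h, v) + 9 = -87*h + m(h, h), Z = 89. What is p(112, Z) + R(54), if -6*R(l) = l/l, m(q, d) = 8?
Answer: -58471/6 ≈ -9745.2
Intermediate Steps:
R(l) = -⅙ (R(l) = -l/(6*l) = -⅙*1 = -⅙)
p(h, v) = -1 - 87*h (p(h, v) = -9 + (-87*h + 8) = -9 + (8 - 87*h) = -1 - 87*h)
p(112, Z) + R(54) = (-1 - 87*112) - ⅙ = (-1 - 9744) - ⅙ = -9745 - ⅙ = -58471/6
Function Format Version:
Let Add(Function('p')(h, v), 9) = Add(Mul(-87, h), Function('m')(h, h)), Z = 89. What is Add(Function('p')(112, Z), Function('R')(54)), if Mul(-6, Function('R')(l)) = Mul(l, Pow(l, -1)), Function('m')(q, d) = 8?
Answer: Rational(-58471, 6) ≈ -9745.2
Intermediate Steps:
Function('R')(l) = Rational(-1, 6) (Function('R')(l) = Mul(Rational(-1, 6), Mul(l, Pow(l, -1))) = Mul(Rational(-1, 6), 1) = Rational(-1, 6))
Function('p')(h, v) = Add(-1, Mul(-87, h)) (Function('p')(h, v) = Add(-9, Add(Mul(-87, h), 8)) = Add(-9, Add(8, Mul(-87, h))) = Add(-1, Mul(-87, h)))
Add(Function('p')(112, Z), Function('R')(54)) = Add(Add(-1, Mul(-87, 112)), Rational(-1, 6)) = Add(Add(-1, -9744), Rational(-1, 6)) = Add(-9745, Rational(-1, 6)) = Rational(-58471, 6)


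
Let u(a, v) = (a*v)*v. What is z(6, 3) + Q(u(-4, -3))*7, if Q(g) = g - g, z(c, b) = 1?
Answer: 1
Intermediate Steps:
u(a, v) = a*v**2
Q(g) = 0
z(6, 3) + Q(u(-4, -3))*7 = 1 + 0*7 = 1 + 0 = 1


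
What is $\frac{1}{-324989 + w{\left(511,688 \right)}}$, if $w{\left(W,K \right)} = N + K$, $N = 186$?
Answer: $- \frac{1}{324115} \approx -3.0853 \cdot 10^{-6}$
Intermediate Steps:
$w{\left(W,K \right)} = 186 + K$
$\frac{1}{-324989 + w{\left(511,688 \right)}} = \frac{1}{-324989 + \left(186 + 688\right)} = \frac{1}{-324989 + 874} = \frac{1}{-324115} = - \frac{1}{324115}$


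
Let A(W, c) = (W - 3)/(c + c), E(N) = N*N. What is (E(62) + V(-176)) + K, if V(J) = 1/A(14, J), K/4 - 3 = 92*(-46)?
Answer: -13104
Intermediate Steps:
E(N) = N**2
K = -16916 (K = 12 + 4*(92*(-46)) = 12 + 4*(-4232) = 12 - 16928 = -16916)
A(W, c) = (-3 + W)/(2*c) (A(W, c) = (-3 + W)/((2*c)) = (-3 + W)*(1/(2*c)) = (-3 + W)/(2*c))
V(J) = 2*J/11 (V(J) = 1/((-3 + 14)/(2*J)) = 1/((1/2)*11/J) = 1/(11/(2*J)) = 2*J/11)
(E(62) + V(-176)) + K = (62**2 + (2/11)*(-176)) - 16916 = (3844 - 32) - 16916 = 3812 - 16916 = -13104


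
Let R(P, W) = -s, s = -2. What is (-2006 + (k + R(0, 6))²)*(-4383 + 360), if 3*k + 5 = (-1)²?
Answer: 8068350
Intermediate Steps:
R(P, W) = 2 (R(P, W) = -1*(-2) = 2)
k = -4/3 (k = -5/3 + (⅓)*(-1)² = -5/3 + (⅓)*1 = -5/3 + ⅓ = -4/3 ≈ -1.3333)
(-2006 + (k + R(0, 6))²)*(-4383 + 360) = (-2006 + (-4/3 + 2)²)*(-4383 + 360) = (-2006 + (⅔)²)*(-4023) = (-2006 + 4/9)*(-4023) = -18050/9*(-4023) = 8068350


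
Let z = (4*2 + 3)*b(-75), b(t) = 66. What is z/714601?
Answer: 726/714601 ≈ 0.0010160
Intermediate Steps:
z = 726 (z = (4*2 + 3)*66 = (8 + 3)*66 = 11*66 = 726)
z/714601 = 726/714601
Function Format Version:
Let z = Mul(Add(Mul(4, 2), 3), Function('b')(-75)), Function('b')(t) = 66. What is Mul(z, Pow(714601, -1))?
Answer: Rational(726, 714601) ≈ 0.0010160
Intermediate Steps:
z = 726 (z = Mul(Add(Mul(4, 2), 3), 66) = Mul(Add(8, 3), 66) = Mul(11, 66) = 726)
Mul(z, Pow(714601, -1)) = Mul(726, Pow(714601, -1)) = Mul(726, Rational(1, 714601)) = Rational(726, 714601)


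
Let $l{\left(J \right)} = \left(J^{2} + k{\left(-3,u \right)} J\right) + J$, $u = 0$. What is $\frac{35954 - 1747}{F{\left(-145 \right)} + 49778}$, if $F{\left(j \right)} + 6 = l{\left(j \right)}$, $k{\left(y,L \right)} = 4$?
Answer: $\frac{34207}{70072} \approx 0.48817$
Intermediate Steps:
$l{\left(J \right)} = J^{2} + 5 J$ ($l{\left(J \right)} = \left(J^{2} + 4 J\right) + J = J^{2} + 5 J$)
$F{\left(j \right)} = -6 + j \left(5 + j\right)$
$\frac{35954 - 1747}{F{\left(-145 \right)} + 49778} = \frac{35954 - 1747}{\left(-6 - 145 \left(5 - 145\right)\right) + 49778} = \frac{34207}{\left(-6 - -20300\right) + 49778} = \frac{34207}{\left(-6 + 20300\right) + 49778} = \frac{34207}{20294 + 49778} = \frac{34207}{70072}$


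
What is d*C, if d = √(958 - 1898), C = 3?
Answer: 6*I*√235 ≈ 91.978*I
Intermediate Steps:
d = 2*I*√235 (d = √(-940) = 2*I*√235 ≈ 30.659*I)
d*C = (2*I*√235)*3 = 6*I*√235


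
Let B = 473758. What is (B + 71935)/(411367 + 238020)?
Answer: 545693/649387 ≈ 0.84032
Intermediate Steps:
(B + 71935)/(411367 + 238020) = (473758 + 71935)/(411367 + 238020) = 545693/649387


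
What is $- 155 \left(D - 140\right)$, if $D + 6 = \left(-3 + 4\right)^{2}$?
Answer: $22475$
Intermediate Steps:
$D = -5$ ($D = -6 + \left(-3 + 4\right)^{2} = -6 + 1^{2} = -6 + 1 = -5$)
$- 155 \left(D - 140\right) = - 155 \left(-5 - 140\right) = \left(-155\right) \left(-145\right) = 22475$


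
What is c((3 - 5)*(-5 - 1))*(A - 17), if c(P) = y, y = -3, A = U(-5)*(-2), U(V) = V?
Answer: 21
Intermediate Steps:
A = 10 (A = -5*(-2) = 10)
c(P) = -3
c((3 - 5)*(-5 - 1))*(A - 17) = -3*(10 - 17) = -3*(-7) = 21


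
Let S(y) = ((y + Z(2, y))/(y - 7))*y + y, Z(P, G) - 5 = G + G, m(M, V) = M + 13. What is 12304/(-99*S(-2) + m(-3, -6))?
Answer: 6152/115 ≈ 53.496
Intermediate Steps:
m(M, V) = 13 + M
Z(P, G) = 5 + 2*G (Z(P, G) = 5 + (G + G) = 5 + 2*G)
S(y) = y + y*(5 + 3*y)/(-7 + y) (S(y) = ((y + (5 + 2*y))/(y - 7))*y + y = ((5 + 3*y)/(-7 + y))*y + y = y*(5 + 3*y)/(-7 + y) + y = y + y*(5 + 3*y)/(-7 + y))
12304/(-99*S(-2) + m(-3, -6)) = 12304/(-198*(-2)*(-1 + 2*(-2))/(-7 - 2) + (13 - 3)) = 12304/(-198*(-2)*(-1 - 4)/(-9) + 10) = 12304/(-198*(-2)*(-1)*(-5)/9 + 10) = 12304/(-99*(-20/9) + 10) = 12304/(220 + 10) = 12304/230 = 12304*(1/230) = 6152/115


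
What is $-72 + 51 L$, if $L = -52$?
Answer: $-2724$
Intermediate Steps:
$-72 + 51 L = -72 + 51 \left(-52\right) = -72 - 2652 = -2724$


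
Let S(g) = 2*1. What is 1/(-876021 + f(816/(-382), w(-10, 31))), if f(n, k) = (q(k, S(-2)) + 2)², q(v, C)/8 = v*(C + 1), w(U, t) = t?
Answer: -1/319505 ≈ -3.1298e-6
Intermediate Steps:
S(g) = 2
q(v, C) = 8*v*(1 + C) (q(v, C) = 8*(v*(C + 1)) = 8*(v*(1 + C)) = 8*v*(1 + C))
f(n, k) = (2 + 24*k)² (f(n, k) = (8*k*(1 + 2) + 2)² = (8*k*3 + 2)² = (24*k + 2)² = (2 + 24*k)²)
1/(-876021 + f(816/(-382), w(-10, 31))) = 1/(-876021 + 4*(1 + 12*31)²) = 1/(-876021 + 4*(1 + 372)²) = 1/(-876021 + 4*373²) = 1/(-876021 + 4*139129) = 1/(-876021 + 556516) = 1/(-319505) = -1/319505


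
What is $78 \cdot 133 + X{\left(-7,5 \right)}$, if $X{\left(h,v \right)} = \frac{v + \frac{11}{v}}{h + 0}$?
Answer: $\frac{363054}{35} \approx 10373.0$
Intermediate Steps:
$X{\left(h,v \right)} = \frac{v + \frac{11}{v}}{h}$
$78 \cdot 133 + X{\left(-7,5 \right)} = 78 \cdot 133 + \frac{11 + 5^{2}}{\left(-7\right) 5} = 10374 - \frac{11 + 25}{35} = 10374 - \frac{1}{35} \cdot 36 = 10374 - \frac{36}{35} = \frac{363054}{35}$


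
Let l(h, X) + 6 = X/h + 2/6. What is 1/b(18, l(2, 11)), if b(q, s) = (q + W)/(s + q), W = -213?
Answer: -107/1170 ≈ -0.091453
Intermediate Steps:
l(h, X) = -17/3 + X/h (l(h, X) = -6 + (X/h + 2/6) = -6 + (X/h + 2*(1/6)) = -6 + (X/h + 1/3) = -6 + (1/3 + X/h) = -17/3 + X/h)
b(q, s) = (-213 + q)/(q + s) (b(q, s) = (q - 213)/(s + q) = (-213 + q)/(q + s))
1/b(18, l(2, 11)) = 1/((-213 + 18)/(18 + (-17/3 + 11/2))) = 1/(-195/(18 + (-17/3 + 11*(1/2)))) = 1/(-195/(18 + (-17/3 + 11/2))) = 1/(-195/(18 - 1/6)) = 1/(-195/(107/6)) = 1/((6/107)*(-195)) = 1/(-1170/107) = -107/1170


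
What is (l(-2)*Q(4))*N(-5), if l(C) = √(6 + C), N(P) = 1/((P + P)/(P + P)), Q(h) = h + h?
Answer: 16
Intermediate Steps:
Q(h) = 2*h
N(P) = 1 (N(P) = 1/((2*P)/((2*P))) = 1/((2*P)*(1/(2*P))) = 1/1 = 1)
(l(-2)*Q(4))*N(-5) = (√(6 - 2)*(2*4))*1 = (√4*8)*1 = (2*8)*1 = 16*1 = 16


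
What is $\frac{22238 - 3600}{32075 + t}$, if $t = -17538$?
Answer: $\frac{18638}{14537} \approx 1.2821$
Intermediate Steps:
$\frac{22238 - 3600}{32075 + t} = \frac{22238 - 3600}{32075 - 17538} = \frac{18638}{14537}$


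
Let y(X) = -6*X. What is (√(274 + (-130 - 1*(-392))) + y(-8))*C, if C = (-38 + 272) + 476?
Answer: 34080 + 1420*√134 ≈ 50518.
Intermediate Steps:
C = 710 (C = 234 + 476 = 710)
(√(274 + (-130 - 1*(-392))) + y(-8))*C = (√(274 + (-130 - 1*(-392))) - 6*(-8))*710 = (√(274 + (-130 + 392)) + 48)*710 = (√(274 + 262) + 48)*710 = (√536 + 48)*710 = (2*√134 + 48)*710 = (48 + 2*√134)*710 = 34080 + 1420*√134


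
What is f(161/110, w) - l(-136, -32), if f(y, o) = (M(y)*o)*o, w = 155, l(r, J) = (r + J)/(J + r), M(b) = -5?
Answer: -120126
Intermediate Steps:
l(r, J) = 1 (l(r, J) = (J + r)/(J + r) = 1)
f(y, o) = -5*o² (f(y, o) = (-5*o)*o = -5*o²)
f(161/110, w) - l(-136, -32) = -5*155² - 1*1 = -5*24025 - 1 = -120125 - 1 = -120126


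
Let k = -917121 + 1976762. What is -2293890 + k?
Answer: -1234249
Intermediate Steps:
k = 1059641
-2293890 + k = -2293890 + 1059641 = -1234249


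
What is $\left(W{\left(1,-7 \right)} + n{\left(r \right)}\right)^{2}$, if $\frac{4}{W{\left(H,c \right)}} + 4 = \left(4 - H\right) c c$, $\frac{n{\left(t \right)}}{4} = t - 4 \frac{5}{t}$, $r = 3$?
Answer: $\frac{39438400}{184041} \approx 214.29$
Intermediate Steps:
$n{\left(t \right)} = - \frac{80}{t} + 4 t$ ($n{\left(t \right)} = 4 \left(t - 4 \frac{5}{t}\right) = 4 \left(t - \frac{20}{t}\right) = - \frac{80}{t} + 4 t$)
$W{\left(H,c \right)} = \frac{4}{-4 + c^{2} \left(4 - H\right)}$ ($W{\left(H,c \right)} = \frac{4}{-4 + \left(4 - H\right) c c} = \frac{4}{-4 + \left(4 - H\right) c^{2}} = \frac{4}{-4 + c^{2} \left(4 - H\right)}$)
$\left(W{\left(1,-7 \right)} + n{\left(r \right)}\right)^{2} = \left(- \frac{4}{4 - 4 \left(-7\right)^{2} + 1 \left(-7\right)^{2}} + \left(- \frac{80}{3} + 4 \cdot 3\right)\right)^{2} = \left(- \frac{4}{4 - 196 + 1 \cdot 49} + \left(\left(-80\right) \frac{1}{3} + 12\right)\right)^{2} = \left(- \frac{4}{4 - 196 + 49} + \left(- \frac{80}{3} + 12\right)\right)^{2} = \left(- \frac{4}{-143} - \frac{44}{3}\right)^{2} = \left(\left(-4\right) \left(- \frac{1}{143}\right) - \frac{44}{3}\right)^{2} = \left(\frac{4}{143} - \frac{44}{3}\right)^{2} = \left(- \frac{6280}{429}\right)^{2} = \frac{39438400}{184041}$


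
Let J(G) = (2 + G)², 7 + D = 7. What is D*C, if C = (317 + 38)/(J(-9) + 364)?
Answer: 0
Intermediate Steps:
D = 0 (D = -7 + 7 = 0)
C = 355/413 (C = (317 + 38)/((2 - 9)² + 364) = 355/((-7)² + 364) = 355/(49 + 364) = 355/413 ≈ 0.85956)
D*C = 0*(355/413) = 0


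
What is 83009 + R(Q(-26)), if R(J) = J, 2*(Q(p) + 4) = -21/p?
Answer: 4316281/52 ≈ 83005.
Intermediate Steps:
Q(p) = -4 - 21/(2*p) (Q(p) = -4 + (-21/p)/2 = -4 - 21/(2*p))
83009 + R(Q(-26)) = 83009 + (-4 - 21/2/(-26)) = 83009 + (-4 - 21/2*(-1/26)) = 83009 + (-4 + 21/52) = 83009 - 187/52 = 4316281/52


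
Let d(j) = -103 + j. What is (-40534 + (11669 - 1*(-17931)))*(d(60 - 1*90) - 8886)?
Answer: 98613746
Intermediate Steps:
(-40534 + (11669 - 1*(-17931)))*(d(60 - 1*90) - 8886) = (-40534 + (11669 - 1*(-17931)))*((-103 + (60 - 1*90)) - 8886) = (-40534 + (11669 + 17931))*((-103 + (60 - 90)) - 8886) = (-40534 + 29600)*((-103 - 30) - 8886) = -10934*(-133 - 8886) = -10934*(-9019) = 98613746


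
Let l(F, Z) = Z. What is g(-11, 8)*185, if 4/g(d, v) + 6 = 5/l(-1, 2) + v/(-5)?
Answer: -7400/51 ≈ -145.10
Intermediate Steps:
g(d, v) = 4/(-7/2 - v/5) (g(d, v) = 4/(-6 + (5/2 + v/(-5))) = 4/(-6 + (5*(½) + v*(-⅕))) = 4/(-6 + (5/2 - v/5)) = 4/(-7/2 - v/5))
g(-11, 8)*185 = -40/(35 + 2*8)*185 = -40/(35 + 16)*185 = -40/51*185 = -7400/51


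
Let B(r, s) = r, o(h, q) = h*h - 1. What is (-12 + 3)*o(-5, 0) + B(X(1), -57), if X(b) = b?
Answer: -215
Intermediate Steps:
o(h, q) = -1 + h² (o(h, q) = h² - 1 = -1 + h²)
(-12 + 3)*o(-5, 0) + B(X(1), -57) = (-12 + 3)*(-1 + (-5)²) + 1 = -9*(-1 + 25) + 1 = -9*24 + 1 = -216 + 1 = -215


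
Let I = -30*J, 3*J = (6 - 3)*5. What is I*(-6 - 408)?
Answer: 62100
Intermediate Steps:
J = 5 (J = ((6 - 3)*5)/3 = (3*5)/3 = (⅓)*15 = 5)
I = -150 (I = -30*5 = -150)
I*(-6 - 408) = -150*(-6 - 408) = -150*(-414) = 62100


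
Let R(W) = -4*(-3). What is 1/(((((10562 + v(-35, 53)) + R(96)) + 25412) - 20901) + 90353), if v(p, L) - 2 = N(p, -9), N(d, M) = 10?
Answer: 1/105450 ≈ 9.4832e-6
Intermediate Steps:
R(W) = 12
v(p, L) = 12 (v(p, L) = 2 + 10 = 12)
1/(((((10562 + v(-35, 53)) + R(96)) + 25412) - 20901) + 90353) = 1/(((((10562 + 12) + 12) + 25412) - 20901) + 90353) = 1/((((10574 + 12) + 25412) - 20901) + 90353) = 1/(((10586 + 25412) - 20901) + 90353) = 1/((35998 - 20901) + 90353) = 1/(15097 + 90353) = 1/105450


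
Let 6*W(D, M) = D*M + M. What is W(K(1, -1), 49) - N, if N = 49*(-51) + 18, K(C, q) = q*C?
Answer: 2481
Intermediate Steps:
K(C, q) = C*q
N = -2481 (N = -2499 + 18 = -2481)
W(D, M) = M/6 + D*M/6 (W(D, M) = (D*M + M)/6 = (M + D*M)/6 = M/6 + D*M/6)
W(K(1, -1), 49) - N = (⅙)*49*(1 + 1*(-1)) - 1*(-2481) = (⅙)*49*(1 - 1) + 2481 = (⅙)*49*0 + 2481 = 0 + 2481 = 2481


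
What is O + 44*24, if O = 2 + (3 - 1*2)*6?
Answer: 1064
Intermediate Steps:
O = 8 (O = 2 + (3 - 2)*6 = 2 + 1*6 = 2 + 6 = 8)
O + 44*24 = 8 + 44*24 = 8 + 1056 = 1064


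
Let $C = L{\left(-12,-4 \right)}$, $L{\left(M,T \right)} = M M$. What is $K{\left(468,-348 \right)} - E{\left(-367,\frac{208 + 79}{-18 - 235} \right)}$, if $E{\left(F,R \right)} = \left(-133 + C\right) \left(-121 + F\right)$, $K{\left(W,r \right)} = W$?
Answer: $5836$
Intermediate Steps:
$L{\left(M,T \right)} = M^{2}$
$C = 144$ ($C = \left(-12\right)^{2} = 144$)
$E{\left(F,R \right)} = -1331 + 11 F$ ($E{\left(F,R \right)} = \left(-133 + 144\right) \left(-121 + F\right) = 11 \left(-121 + F\right) = -1331 + 11 F$)
$K{\left(468,-348 \right)} - E{\left(-367,\frac{208 + 79}{-18 - 235} \right)} = 468 - \left(-1331 + 11 \left(-367\right)\right) = 468 - \left(-1331 - 4037\right) = 468 - -5368 = 468 + 5368 = 5836$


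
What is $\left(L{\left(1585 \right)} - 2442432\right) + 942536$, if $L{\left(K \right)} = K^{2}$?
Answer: $1012329$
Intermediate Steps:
$\left(L{\left(1585 \right)} - 2442432\right) + 942536 = \left(1585^{2} - 2442432\right) + 942536 = \left(2512225 - 2442432\right) + 942536 = 69793 + 942536 = 1012329$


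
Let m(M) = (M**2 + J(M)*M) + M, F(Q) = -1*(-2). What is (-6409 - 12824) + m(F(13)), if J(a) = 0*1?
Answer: -19227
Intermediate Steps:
F(Q) = 2
J(a) = 0
m(M) = M + M**2 (m(M) = (M**2 + 0*M) + M = (M**2 + 0) + M = M**2 + M = M + M**2)
(-6409 - 12824) + m(F(13)) = (-6409 - 12824) + 2*(1 + 2) = -19233 + 2*3 = -19233 + 6 = -19227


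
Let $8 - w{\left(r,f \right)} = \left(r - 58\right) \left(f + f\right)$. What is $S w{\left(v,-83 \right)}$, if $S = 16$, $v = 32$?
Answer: $-68928$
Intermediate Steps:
$w{\left(r,f \right)} = 8 - 2 f \left(-58 + r\right)$ ($w{\left(r,f \right)} = 8 - \left(r - 58\right) \left(f + f\right) = 8 - \left(-58 + r\right) 2 f = 8 - 2 f \left(-58 + r\right)$)
$S w{\left(v,-83 \right)} = 16 \left(8 + 116 \left(-83\right) - \left(-166\right) 32\right) = 16 \left(8 - 9628 + 5312\right) = 16 \left(-4308\right) = -68928$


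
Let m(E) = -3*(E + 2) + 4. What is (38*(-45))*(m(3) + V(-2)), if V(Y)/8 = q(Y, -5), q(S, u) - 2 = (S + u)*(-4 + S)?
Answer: -583110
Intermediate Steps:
q(S, u) = 2 + (-4 + S)*(S + u) (q(S, u) = 2 + (S + u)*(-4 + S) = 2 + (-4 + S)*(S + u))
V(Y) = 176 - 72*Y + 8*Y² (V(Y) = 8*(2 + Y² - 4*Y - 4*(-5) + Y*(-5)) = 8*(2 + Y² - 4*Y + 20 - 5*Y) = 8*(22 + Y² - 9*Y) = 176 - 72*Y + 8*Y²)
m(E) = -2 - 3*E (m(E) = -3*(2 + E) + 4 = (-6 - 3*E) + 4 = -2 - 3*E)
(38*(-45))*(m(3) + V(-2)) = (38*(-45))*((-2 - 3*3) + (176 - 72*(-2) + 8*(-2)²)) = -1710*((-2 - 9) + (176 + 144 + 8*4)) = -1710*(-11 + (176 + 144 + 32)) = -1710*(-11 + 352) = -1710*341 = -583110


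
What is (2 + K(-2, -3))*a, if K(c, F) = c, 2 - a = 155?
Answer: 0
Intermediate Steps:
a = -153 (a = 2 - 1*155 = 2 - 155 = -153)
(2 + K(-2, -3))*a = (2 - 2)*(-153) = 0*(-153) = 0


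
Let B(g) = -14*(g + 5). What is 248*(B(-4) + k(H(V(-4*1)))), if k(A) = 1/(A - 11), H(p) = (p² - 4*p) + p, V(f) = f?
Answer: -58776/17 ≈ -3457.4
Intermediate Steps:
H(p) = p² - 3*p
k(A) = 1/(-11 + A)
B(g) = -70 - 14*g (B(g) = -14*(5 + g) = -70 - 14*g)
248*(B(-4) + k(H(V(-4*1)))) = 248*((-70 - 14*(-4)) + 1/(-11 + (-4*1)*(-3 - 4*1))) = 248*((-70 + 56) + 1/(-11 - 4*(-3 - 4))) = 248*(-14 + 1/(-11 - 4*(-7))) = 248*(-14 + 1/(-11 + 28)) = 248*(-14 + 1/17) = 248*(-237/17) = -58776/17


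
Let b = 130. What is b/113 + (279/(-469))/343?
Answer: 20881183/18177971 ≈ 1.1487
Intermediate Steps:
b/113 + (279/(-469))/343 = 130/113 + (279/(-469))/343 = 130*(1/113) + (279*(-1/469))*(1/343) = 130/113 - 279/469*1/343 = 130/113 - 279/160867 = 20881183/18177971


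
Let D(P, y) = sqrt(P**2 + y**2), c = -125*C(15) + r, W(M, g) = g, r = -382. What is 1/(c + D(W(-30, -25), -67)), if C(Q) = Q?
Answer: -2257/5088935 - sqrt(5114)/5088935 ≈ -0.00045756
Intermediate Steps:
c = -2257 (c = -125*15 - 382 = -1875 - 382 = -2257)
1/(c + D(W(-30, -25), -67)) = 1/(-2257 + sqrt((-25)**2 + (-67)**2)) = 1/(-2257 + sqrt(625 + 4489)) = 1/(-2257 + sqrt(5114))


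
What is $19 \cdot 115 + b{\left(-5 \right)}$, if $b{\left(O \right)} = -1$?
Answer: $2184$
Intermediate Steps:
$19 \cdot 115 + b{\left(-5 \right)} = 19 \cdot 115 - 1 = 2185 - 1 = 2184$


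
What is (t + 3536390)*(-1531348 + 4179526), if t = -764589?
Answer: 7340222428578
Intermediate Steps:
(t + 3536390)*(-1531348 + 4179526) = (-764589 + 3536390)*(-1531348 + 4179526) = 2771801*2648178 = 7340222428578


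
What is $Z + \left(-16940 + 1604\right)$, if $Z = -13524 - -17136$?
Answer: $-11724$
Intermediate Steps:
$Z = 3612$ ($Z = -13524 + 17136 = 3612$)
$Z + \left(-16940 + 1604\right) = 3612 + \left(-16940 + 1604\right) = 3612 - 15336 = -11724$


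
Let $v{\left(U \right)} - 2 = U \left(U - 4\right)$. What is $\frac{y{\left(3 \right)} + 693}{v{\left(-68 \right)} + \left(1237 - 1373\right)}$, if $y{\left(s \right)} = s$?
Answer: $\frac{348}{2381} \approx 0.14616$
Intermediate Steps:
$v{\left(U \right)} = 2 + U \left(-4 + U\right)$ ($v{\left(U \right)} = 2 + U \left(U - 4\right) = 2 + U \left(-4 + U\right)$)
$\frac{y{\left(3 \right)} + 693}{v{\left(-68 \right)} + \left(1237 - 1373\right)} = \frac{3 + 693}{\left(2 + \left(-68\right)^{2} - -272\right) + \left(1237 - 1373\right)} = \frac{696}{\left(2 + 4624 + 272\right) - 136} = \frac{696}{4898 - 136} = \frac{696}{4762} = 696 \cdot \frac{1}{4762} = \frac{348}{2381}$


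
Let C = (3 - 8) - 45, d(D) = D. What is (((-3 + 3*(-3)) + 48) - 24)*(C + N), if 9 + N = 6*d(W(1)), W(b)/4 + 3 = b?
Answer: -1284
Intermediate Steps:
W(b) = -12 + 4*b
N = -57 (N = -9 + 6*(-12 + 4*1) = -9 + 6*(-12 + 4) = -9 + 6*(-8) = -9 - 48 = -57)
C = -50 (C = -5 - 45 = -50)
(((-3 + 3*(-3)) + 48) - 24)*(C + N) = (((-3 + 3*(-3)) + 48) - 24)*(-50 - 57) = (((-3 - 9) + 48) - 24)*(-107) = ((-12 + 48) - 24)*(-107) = (36 - 24)*(-107) = 12*(-107) = -1284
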